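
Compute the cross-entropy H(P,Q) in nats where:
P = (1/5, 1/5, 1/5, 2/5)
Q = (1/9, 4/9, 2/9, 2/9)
1.5041 nats

Cross-entropy: H(P,Q) = -Σ p(x) log q(x)

Alternatively: H(P,Q) = H(P) + D_KL(P||Q)
H(P) = 1.3322 nats
D_KL(P||Q) = 0.1719 nats

H(P,Q) = 1.3322 + 0.1719 = 1.5041 nats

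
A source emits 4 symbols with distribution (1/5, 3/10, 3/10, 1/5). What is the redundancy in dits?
0.0087 dits

Redundancy measures how far a source is from maximum entropy:
R = H_max - H(X)

Maximum entropy for 4 symbols: H_max = log_10(4) = 0.6021 dits
Actual entropy: H(X) = 0.5933 dits
Redundancy: R = 0.6021 - 0.5933 = 0.0087 dits

This redundancy represents potential for compression: the source could be compressed by 0.0087 dits per symbol.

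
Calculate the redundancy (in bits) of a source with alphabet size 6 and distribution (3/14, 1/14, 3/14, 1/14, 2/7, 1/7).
0.1712 bits

Redundancy measures how far a source is from maximum entropy:
R = H_max - H(X)

Maximum entropy for 6 symbols: H_max = log_2(6) = 2.5850 bits
Actual entropy: H(X) = 2.4138 bits
Redundancy: R = 2.5850 - 2.4138 = 0.1712 bits

This redundancy represents potential for compression: the source could be compressed by 0.1712 bits per symbol.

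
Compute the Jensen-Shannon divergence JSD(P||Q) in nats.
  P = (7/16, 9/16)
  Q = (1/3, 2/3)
0.0057 nats

Jensen-Shannon divergence is:
JSD(P||Q) = 0.5 × D_KL(P||M) + 0.5 × D_KL(Q||M)
where M = 0.5 × (P + Q) is the mixture distribution.

M = 0.5 × (7/16, 9/16) + 0.5 × (1/3, 2/3) = (0.385417, 0.614583)

D_KL(P||M) = 0.0056 nats
D_KL(Q||M) = 0.0058 nats

JSD(P||Q) = 0.5 × 0.0056 + 0.5 × 0.0058 = 0.0057 nats

Unlike KL divergence, JSD is symmetric and bounded: 0 ≤ JSD ≤ log(2).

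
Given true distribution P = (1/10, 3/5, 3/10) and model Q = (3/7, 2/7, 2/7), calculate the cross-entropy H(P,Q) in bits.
1.7489 bits

Cross-entropy: H(P,Q) = -Σ p(x) log q(x)

Alternatively: H(P,Q) = H(P) + D_KL(P||Q)
H(P) = 1.2955 bits
D_KL(P||Q) = 0.4534 bits

H(P,Q) = 1.2955 + 0.4534 = 1.7489 bits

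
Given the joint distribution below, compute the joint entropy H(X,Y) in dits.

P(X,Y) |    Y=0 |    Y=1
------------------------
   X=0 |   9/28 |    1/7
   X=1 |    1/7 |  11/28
0.5593 dits

Joint entropy is H(X,Y) = -Σ_{x,y} p(x,y) log p(x,y).

Summing over all non-zero entries:
H(X,Y) = -[9/28·log_10(9/28) + 1/7·log_10(1/7) + 1/7·log_10(1/7) + 11/28·log_10(11/28)]
H(X,Y) = 0.5593 dits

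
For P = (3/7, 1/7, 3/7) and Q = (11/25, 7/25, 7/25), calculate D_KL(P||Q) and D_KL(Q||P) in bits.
D_KL(P||Q) = 0.1082, D_KL(Q||P) = 0.1166

KL divergence is not symmetric: D_KL(P||Q) ≠ D_KL(Q||P) in general.

D_KL(P||Q) = 0.1082 bits
D_KL(Q||P) = 0.1166 bits

No, they are not equal!

This asymmetry is why KL divergence is not a true distance metric.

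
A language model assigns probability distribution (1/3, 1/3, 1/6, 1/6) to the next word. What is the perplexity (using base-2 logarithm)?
3.7798

Perplexity is 2^H (or exp(H) for natural log).

First, H = -Σ p log p = 1.9183 bits
Perplexity = 2^1.9183 = 3.7798

Interpretation: The model's uncertainty is equivalent to choosing uniformly among 3.8 options.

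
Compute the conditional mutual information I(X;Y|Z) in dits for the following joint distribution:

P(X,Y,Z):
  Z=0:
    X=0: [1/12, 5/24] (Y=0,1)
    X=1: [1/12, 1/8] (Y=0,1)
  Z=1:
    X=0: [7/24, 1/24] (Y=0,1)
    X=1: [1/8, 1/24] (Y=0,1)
0.0041 dits

Conditional mutual information: I(X;Y|Z) = H(X|Z) + H(Y|Z) - H(X,Y|Z)

H(Z) = 0.3010
H(X,Z) = 0.5867 → H(X|Z) = 0.2857
H(Y,Z) = 0.5371 → H(Y|Z) = 0.2361
H(X,Y,Z) = 0.8187 → H(X,Y|Z) = 0.5176

I(X;Y|Z) = 0.2857 + 0.2361 - 0.5176 = 0.0041 dits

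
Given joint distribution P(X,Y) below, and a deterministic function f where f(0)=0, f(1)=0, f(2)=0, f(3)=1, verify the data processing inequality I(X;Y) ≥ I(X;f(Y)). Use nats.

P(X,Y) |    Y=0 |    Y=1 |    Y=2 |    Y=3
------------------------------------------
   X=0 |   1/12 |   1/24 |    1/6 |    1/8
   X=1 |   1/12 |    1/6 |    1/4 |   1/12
I(X;Y) = 0.0388, I(X;f(Y)) = 0.0180, inequality holds: 0.0388 ≥ 0.0180

Data Processing Inequality: For any Markov chain X → Y → Z, we have I(X;Y) ≥ I(X;Z).

Here Z = f(Y) is a deterministic function of Y, forming X → Y → Z.

Original I(X;Y) = 0.0388 nats

After applying f:
P(X,Z) where Z=f(Y):
- P(X,Z=0) = P(X,Y=0) + P(X,Y=1) + P(X,Y=2)
- P(X,Z=1) = P(X,Y=3)

I(X;Z) = I(X;f(Y)) = 0.0180 nats

Verification: 0.0388 ≥ 0.0180 ✓

Information cannot be created by processing; the function f can only lose information about X.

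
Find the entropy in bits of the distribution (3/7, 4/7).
0.9852 bits

Shannon entropy is H(X) = -Σ p(x) log p(x).

For P = (3/7, 4/7):
H = -3/7 × log_2(3/7) -4/7 × log_2(4/7)
H = 0.9852 bits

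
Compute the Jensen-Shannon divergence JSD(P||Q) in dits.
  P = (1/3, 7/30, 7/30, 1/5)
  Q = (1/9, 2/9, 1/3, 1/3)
0.0182 dits

Jensen-Shannon divergence is:
JSD(P||Q) = 0.5 × D_KL(P||M) + 0.5 × D_KL(Q||M)
where M = 0.5 × (P + Q) is the mixture distribution.

M = 0.5 × (1/3, 7/30, 7/30, 1/5) + 0.5 × (1/9, 2/9, 1/3, 1/3) = (2/9, 0.227778, 0.283333, 4/15)

D_KL(P||M) = 0.0165 dits
D_KL(Q||M) = 0.0200 dits

JSD(P||Q) = 0.5 × 0.0165 + 0.5 × 0.0200 = 0.0182 dits

Unlike KL divergence, JSD is symmetric and bounded: 0 ≤ JSD ≤ log(2).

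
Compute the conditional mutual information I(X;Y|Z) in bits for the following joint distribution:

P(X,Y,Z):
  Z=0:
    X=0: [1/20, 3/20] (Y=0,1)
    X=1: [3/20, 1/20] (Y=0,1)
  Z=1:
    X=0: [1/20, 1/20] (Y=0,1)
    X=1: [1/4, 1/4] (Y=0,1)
0.0755 bits

Conditional mutual information: I(X;Y|Z) = H(X|Z) + H(Y|Z) - H(X,Y|Z)

H(Z) = 0.9710
H(X,Z) = 1.7610 → H(X|Z) = 0.7900
H(Y,Z) = 1.9710 → H(Y|Z) = 1.0000
H(X,Y,Z) = 2.6855 → H(X,Y|Z) = 1.7145

I(X;Y|Z) = 0.7900 + 1.0000 - 1.7145 = 0.0755 bits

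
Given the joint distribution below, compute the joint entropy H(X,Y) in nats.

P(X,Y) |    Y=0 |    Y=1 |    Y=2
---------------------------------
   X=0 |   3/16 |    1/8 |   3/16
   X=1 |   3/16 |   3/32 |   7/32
1.7559 nats

Joint entropy is H(X,Y) = -Σ_{x,y} p(x,y) log p(x,y).

Summing over all non-zero entries:
H(X,Y) = -[3/16·log_e(3/16) + 1/8·log_e(1/8) + 3/16·log_e(3/16) + 3/16·log_e(3/16) + 3/32·log_e(3/32) + 7/32·log_e(7/32)]
H(X,Y) = 1.7559 nats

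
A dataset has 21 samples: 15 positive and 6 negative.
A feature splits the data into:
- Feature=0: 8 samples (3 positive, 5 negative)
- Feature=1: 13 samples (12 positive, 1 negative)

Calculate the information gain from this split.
0.2573 bits

Information Gain = H(Y) - H(Y|Feature)

Before split:
P(positive) = 15/21 = 0.7143
H(Y) = 0.8631 bits

After split:
Feature=0: H = 0.9544 bits (weight = 8/21)
Feature=1: H = 0.3912 bits (weight = 13/21)
H(Y|Feature) = (8/21)×0.9544 + (13/21)×0.3912 = 0.6058 bits

Information Gain = 0.8631 - 0.6058 = 0.2573 bits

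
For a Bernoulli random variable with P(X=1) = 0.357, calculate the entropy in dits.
0.2830 dits

The binary entropy function is:
H(p) = -p log(p) - (1-p) log(1-p)

H(0.357) = -0.357 × log_10(0.357) - 0.643 × log_10(0.643)
H(0.357) = 0.2830 dits

Note: Binary entropy is maximized at p=0.5 (H=1 bit) and minimized at p=0 or p=1 (H=0).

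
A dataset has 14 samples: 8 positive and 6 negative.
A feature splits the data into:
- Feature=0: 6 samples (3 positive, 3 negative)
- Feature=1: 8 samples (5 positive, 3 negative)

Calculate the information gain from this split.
0.0113 bits

Information Gain = H(Y) - H(Y|Feature)

Before split:
P(positive) = 8/14 = 0.5714
H(Y) = 0.9852 bits

After split:
Feature=0: H = 1.0000 bits (weight = 6/14)
Feature=1: H = 0.9544 bits (weight = 8/14)
H(Y|Feature) = (6/14)×1.0000 + (8/14)×0.9544 = 0.9740 bits

Information Gain = 0.9852 - 0.9740 = 0.0113 bits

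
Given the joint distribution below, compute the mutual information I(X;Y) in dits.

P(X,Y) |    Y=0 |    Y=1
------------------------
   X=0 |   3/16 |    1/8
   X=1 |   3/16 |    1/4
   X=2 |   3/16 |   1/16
0.0155 dits

Mutual information: I(X;Y) = H(X) + H(Y) - H(X,Y)

Marginals:
P(X) = (5/16, 7/16, 1/4), H(X) = 0.4654 dits
P(Y) = (9/16, 7/16), H(Y) = 0.2976 dits

Joint entropy: H(X,Y) = 0.7476 dits

I(X;Y) = 0.4654 + 0.2976 - 0.7476 = 0.0155 dits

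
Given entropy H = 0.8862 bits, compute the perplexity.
1.8483

Perplexity is 2^H (or exp(H) for natural log).

H = 0.8862 bits
Perplexity = 2^0.8862 = 1.8483

Interpretation: The model's uncertainty is equivalent to choosing uniformly among 1.8 options.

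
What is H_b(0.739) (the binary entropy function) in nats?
0.5741 nats

The binary entropy function is:
H(p) = -p log(p) - (1-p) log(1-p)

H(0.739) = -0.739 × log_e(0.739) - 0.261 × log_e(0.261)
H(0.739) = 0.5741 nats

Note: Binary entropy is maximized at p=0.5 (H=1 bit) and minimized at p=0 or p=1 (H=0).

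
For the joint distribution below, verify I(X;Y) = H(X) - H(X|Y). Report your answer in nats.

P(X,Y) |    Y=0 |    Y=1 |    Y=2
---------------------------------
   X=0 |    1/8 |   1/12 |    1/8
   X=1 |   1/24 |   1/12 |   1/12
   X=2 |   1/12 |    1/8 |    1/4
I(X;Y) = 0.0270 nats

Mutual information has multiple equivalent forms:
- I(X;Y) = H(X) - H(X|Y)
- I(X;Y) = H(Y) - H(Y|X)
- I(X;Y) = H(X) + H(Y) - H(X,Y)

Computing all quantities:
H(X) = 1.0506, H(Y) = 1.0635, H(X,Y) = 2.0871
H(X|Y) = 1.0236, H(Y|X) = 1.0365

Verification:
H(X) - H(X|Y) = 1.0506 - 1.0236 = 0.0270
H(Y) - H(Y|X) = 1.0635 - 1.0365 = 0.0270
H(X) + H(Y) - H(X,Y) = 1.0506 + 1.0635 - 2.0871 = 0.0270

All forms give I(X;Y) = 0.0270 nats. ✓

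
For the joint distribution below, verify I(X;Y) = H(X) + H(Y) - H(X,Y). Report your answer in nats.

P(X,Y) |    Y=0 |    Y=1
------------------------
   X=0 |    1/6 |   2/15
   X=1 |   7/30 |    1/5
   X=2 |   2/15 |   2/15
I(X;Y) = 0.0009 nats

Mutual information has multiple equivalent forms:
- I(X;Y) = H(X) - H(X|Y)
- I(X;Y) = H(Y) - H(Y|X)
- I(X;Y) = H(X) + H(Y) - H(X,Y)

Computing all quantities:
H(X) = 1.0760, H(Y) = 0.6909, H(X,Y) = 1.7660
H(X|Y) = 1.0751, H(Y|X) = 0.6900

Verification:
H(X) - H(X|Y) = 1.0760 - 1.0751 = 0.0009
H(Y) - H(Y|X) = 0.6909 - 0.6900 = 0.0009
H(X) + H(Y) - H(X,Y) = 1.0760 + 0.6909 - 1.7660 = 0.0009

All forms give I(X;Y) = 0.0009 nats. ✓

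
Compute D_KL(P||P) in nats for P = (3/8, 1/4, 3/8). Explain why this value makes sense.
0.0000 nats

KL divergence satisfies the Gibbs inequality: D_KL(P||Q) ≥ 0 for all distributions P, Q.

D_KL(P||Q) = Σ p(x) log(p(x)/q(x))
Each term is p(x) × log_e(p(x)/p(x)) = p(x) × log_e(1) = 0, so the sum is 0.
D_KL(P||Q) = 0.0000 nats

When P = Q, the KL divergence is exactly 0, as there is no 'divergence' between identical distributions.

This non-negativity is a fundamental property: relative entropy cannot be negative because it measures how different Q is from P.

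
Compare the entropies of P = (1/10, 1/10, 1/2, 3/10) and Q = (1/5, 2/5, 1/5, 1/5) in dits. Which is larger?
Q

Computing entropies in dits:
H(P) = 0.5074
H(Q) = 0.5786

Distribution Q has higher entropy.

Intuition: The distribution closer to uniform (more spread out) has higher entropy.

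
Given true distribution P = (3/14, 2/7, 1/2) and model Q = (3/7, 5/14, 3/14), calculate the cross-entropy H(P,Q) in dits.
0.5411 dits

Cross-entropy: H(P,Q) = -Σ p(x) log q(x)

Alternatively: H(P,Q) = H(P) + D_KL(P||Q)
H(P) = 0.4493 dits
D_KL(P||Q) = 0.0918 dits

H(P,Q) = 0.4493 + 0.0918 = 0.5411 dits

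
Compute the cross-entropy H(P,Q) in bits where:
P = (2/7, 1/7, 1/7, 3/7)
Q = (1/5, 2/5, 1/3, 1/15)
2.7531 bits

Cross-entropy: H(P,Q) = -Σ p(x) log q(x)

Alternatively: H(P,Q) = H(P) + D_KL(P||Q)
H(P) = 1.8424 bits
D_KL(P||Q) = 0.9107 bits

H(P,Q) = 1.8424 + 0.9107 = 2.7531 bits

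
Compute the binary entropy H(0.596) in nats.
0.6746 nats

The binary entropy function is:
H(p) = -p log(p) - (1-p) log(1-p)

H(0.596) = -0.596 × log_e(0.596) - 0.404 × log_e(0.404)
H(0.596) = 0.6746 nats

Note: Binary entropy is maximized at p=0.5 (H=1 bit) and minimized at p=0 or p=1 (H=0).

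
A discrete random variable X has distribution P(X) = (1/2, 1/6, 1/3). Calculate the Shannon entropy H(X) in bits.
1.4591 bits

Shannon entropy is H(X) = -Σ p(x) log p(x).

For P = (1/2, 1/6, 1/3):
H = -1/2 × log_2(1/2) -1/6 × log_2(1/6) -1/3 × log_2(1/3)
H = 1.4591 bits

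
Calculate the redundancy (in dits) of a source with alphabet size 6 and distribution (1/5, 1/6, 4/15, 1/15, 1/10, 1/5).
0.0374 dits

Redundancy measures how far a source is from maximum entropy:
R = H_max - H(X)

Maximum entropy for 6 symbols: H_max = log_10(6) = 0.7782 dits
Actual entropy: H(X) = 0.7408 dits
Redundancy: R = 0.7782 - 0.7408 = 0.0374 dits

This redundancy represents potential for compression: the source could be compressed by 0.0374 dits per symbol.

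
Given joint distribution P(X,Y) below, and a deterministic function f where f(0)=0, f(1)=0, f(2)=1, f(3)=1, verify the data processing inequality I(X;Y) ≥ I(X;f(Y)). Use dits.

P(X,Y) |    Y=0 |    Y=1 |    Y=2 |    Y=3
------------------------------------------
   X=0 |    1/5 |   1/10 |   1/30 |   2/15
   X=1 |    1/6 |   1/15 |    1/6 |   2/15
I(X;Y) = 0.0222, I(X;f(Y)) = 0.0092, inequality holds: 0.0222 ≥ 0.0092

Data Processing Inequality: For any Markov chain X → Y → Z, we have I(X;Y) ≥ I(X;Z).

Here Z = f(Y) is a deterministic function of Y, forming X → Y → Z.

Original I(X;Y) = 0.0222 dits

After applying f:
P(X,Z) where Z=f(Y):
- P(X,Z=0) = P(X,Y=0) + P(X,Y=1)
- P(X,Z=1) = P(X,Y=2) + P(X,Y=3)

I(X;Z) = I(X;f(Y)) = 0.0092 dits

Verification: 0.0222 ≥ 0.0092 ✓

Information cannot be created by processing; the function f can only lose information about X.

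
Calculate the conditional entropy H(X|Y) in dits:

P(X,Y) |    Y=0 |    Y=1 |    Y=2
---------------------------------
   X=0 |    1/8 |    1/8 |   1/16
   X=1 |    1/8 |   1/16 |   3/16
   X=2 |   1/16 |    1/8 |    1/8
0.4511 dits

Using the chain rule: H(X|Y) = H(X,Y) - H(Y)

First, compute H(X,Y) = 0.9265 dits

Marginal P(Y) = (5/16, 5/16, 3/8)
H(Y) = 0.4755 dits

H(X|Y) = H(X,Y) - H(Y) = 0.9265 - 0.4755 = 0.4511 dits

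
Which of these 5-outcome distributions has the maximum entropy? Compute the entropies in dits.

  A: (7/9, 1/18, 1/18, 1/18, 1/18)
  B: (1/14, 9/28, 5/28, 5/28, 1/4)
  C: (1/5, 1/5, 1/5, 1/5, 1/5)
C

For a discrete distribution over n outcomes, entropy is maximized by the uniform distribution.

Computing entropies:
H(A) = 0.3638 dits
H(B) = 0.6580 dits
H(C) = 0.6990 dits

The uniform distribution (where all probabilities equal 1/5) achieves the maximum entropy of log_10(5) = 0.6990 dits.

Distribution C has the highest entropy.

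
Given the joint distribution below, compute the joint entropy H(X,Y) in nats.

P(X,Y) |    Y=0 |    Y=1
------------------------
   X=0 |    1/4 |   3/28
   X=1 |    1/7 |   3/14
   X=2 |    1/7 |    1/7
1.7499 nats

Joint entropy is H(X,Y) = -Σ_{x,y} p(x,y) log p(x,y).

Summing over all non-zero entries:
H(X,Y) = -[1/4·log_e(1/4) + 3/28·log_e(3/28) + 1/7·log_e(1/7) + 3/14·log_e(3/14) + 1/7·log_e(1/7) + 1/7·log_e(1/7)]
H(X,Y) = 1.7499 nats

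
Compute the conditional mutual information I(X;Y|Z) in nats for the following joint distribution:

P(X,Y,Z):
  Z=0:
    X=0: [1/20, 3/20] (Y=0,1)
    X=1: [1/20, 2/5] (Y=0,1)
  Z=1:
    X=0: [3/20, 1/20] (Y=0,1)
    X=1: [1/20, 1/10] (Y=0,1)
0.0407 nats

Conditional mutual information: I(X;Y|Z) = H(X|Z) + H(Y|Z) - H(X,Y|Z)

H(Z) = 0.6474
H(X,Z) = 1.2877 → H(X|Z) = 0.6402
H(Y,Z) = 1.1655 → H(Y|Z) = 0.5181
H(X,Y,Z) = 1.7651 → H(X,Y|Z) = 1.1176

I(X;Y|Z) = 0.6402 + 0.5181 - 1.1176 = 0.0407 nats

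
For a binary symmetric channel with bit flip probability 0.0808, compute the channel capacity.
0.5950 bits

For a binary symmetric channel (BSC) with error probability p:
Capacity C = 1 - H(p) bits per symbol

where H(p) = -p log₂(p) - (1-p) log₂(1-p) is the binary entropy function.

H(0.0808) = 0.4050 bits
C = 1 - 0.4050 = 0.5950 bits per symbol

This means we can reliably transmit up to 0.5950 bits of information per channel use.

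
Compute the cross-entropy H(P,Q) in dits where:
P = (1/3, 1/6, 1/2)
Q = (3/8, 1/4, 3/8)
0.4553 dits

Cross-entropy: H(P,Q) = -Σ p(x) log q(x)

Alternatively: H(P,Q) = H(P) + D_KL(P||Q)
H(P) = 0.4392 dits
D_KL(P||Q) = 0.0161 dits

H(P,Q) = 0.4392 + 0.0161 = 0.4553 dits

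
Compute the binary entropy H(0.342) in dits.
0.2790 dits

The binary entropy function is:
H(p) = -p log(p) - (1-p) log(1-p)

H(0.342) = -0.342 × log_10(0.342) - 0.658 × log_10(0.658)
H(0.342) = 0.2790 dits

Note: Binary entropy is maximized at p=0.5 (H=1 bit) and minimized at p=0 or p=1 (H=0).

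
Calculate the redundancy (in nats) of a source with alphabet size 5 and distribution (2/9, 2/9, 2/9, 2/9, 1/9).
0.0283 nats

Redundancy measures how far a source is from maximum entropy:
R = H_max - H(X)

Maximum entropy for 5 symbols: H_max = log_e(5) = 1.6094 nats
Actual entropy: H(X) = 1.5811 nats
Redundancy: R = 1.6094 - 1.5811 = 0.0283 nats

This redundancy represents potential for compression: the source could be compressed by 0.0283 nats per symbol.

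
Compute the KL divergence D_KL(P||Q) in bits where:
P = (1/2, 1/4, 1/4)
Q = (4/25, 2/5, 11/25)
0.4485 bits

KL divergence: D_KL(P||Q) = Σ p(x) log(p(x)/q(x))

Computing term by term:
  x=0: 1/2 × log_2[(1/2)/(4/25)] = 1/2 × 1.6439 = 0.8219
  x=1: 1/4 × log_2[(1/4)/(2/5)] = 1/4 × -0.6781 = -0.1695
  x=2: 1/4 × log_2[(1/4)/(11/25)] = 1/4 × -0.8156 = -0.2039

D_KL(P||Q) = 0.4485 bits

Note: KL divergence is always non-negative and equals 0 iff P = Q.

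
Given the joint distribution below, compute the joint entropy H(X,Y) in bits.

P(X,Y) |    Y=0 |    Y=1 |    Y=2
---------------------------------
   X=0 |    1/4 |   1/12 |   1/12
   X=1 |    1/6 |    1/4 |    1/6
2.4591 bits

Joint entropy is H(X,Y) = -Σ_{x,y} p(x,y) log p(x,y).

Summing over all non-zero entries:
H(X,Y) = -[1/4·log_2(1/4) + 1/12·log_2(1/12) + 1/12·log_2(1/12) + 1/6·log_2(1/6) + 1/4·log_2(1/4) + 1/6·log_2(1/6)]
H(X,Y) = 2.4591 bits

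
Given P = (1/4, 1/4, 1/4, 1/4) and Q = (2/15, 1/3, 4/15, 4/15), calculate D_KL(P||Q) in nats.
0.0530 nats

KL divergence: D_KL(P||Q) = Σ p(x) log(p(x)/q(x))

Computing term by term:
  x=0: 1/4 × log_e[(1/4)/(2/15)] = 1/4 × 0.6286 = 0.1572
  x=1: 1/4 × log_e[(1/4)/(1/3)] = 1/4 × -0.2877 = -0.0719
  x=2: 1/4 × log_e[(1/4)/(4/15)] = 1/4 × -0.0645 = -0.0161
  x=3: 1/4 × log_e[(1/4)/(4/15)] = 1/4 × -0.0645 = -0.0161

D_KL(P||Q) = 0.0530 nats

Note: KL divergence is always non-negative and equals 0 iff P = Q.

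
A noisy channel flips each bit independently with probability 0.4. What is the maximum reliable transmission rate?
0.0290 bits

For a binary symmetric channel (BSC) with error probability p:
Capacity C = 1 - H(p) bits per symbol

where H(p) = -p log₂(p) - (1-p) log₂(1-p) is the binary entropy function.

H(0.4) = 0.9710 bits
C = 1 - 0.9710 = 0.0290 bits per symbol

This means we can reliably transmit up to 0.0290 bits of information per channel use.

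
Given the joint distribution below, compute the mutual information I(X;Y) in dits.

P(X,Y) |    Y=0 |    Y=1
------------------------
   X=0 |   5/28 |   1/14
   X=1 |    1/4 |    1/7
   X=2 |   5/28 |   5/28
0.0067 dits

Mutual information: I(X;Y) = H(X) + H(Y) - H(X,Y)

Marginals:
P(X) = (1/4, 11/28, 5/14), H(X) = 0.4696 dits
P(Y) = (17/28, 11/28), H(Y) = 0.2910 dits

Joint entropy: H(X,Y) = 0.7539 dits

I(X;Y) = 0.4696 + 0.2910 - 0.7539 = 0.0067 dits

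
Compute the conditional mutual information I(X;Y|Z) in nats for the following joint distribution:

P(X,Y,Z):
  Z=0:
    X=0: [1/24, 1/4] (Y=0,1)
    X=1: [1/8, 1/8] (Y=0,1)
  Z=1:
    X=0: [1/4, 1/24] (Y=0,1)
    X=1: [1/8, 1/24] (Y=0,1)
0.0454 nats

Conditional mutual information: I(X;Y|Z) = H(X|Z) + H(Y|Z) - H(X,Y|Z)

H(Z) = 0.6897
H(X,Z) = 1.3640 → H(X|Z) = 0.6743
H(Y,Z) = 1.2413 → H(Y|Z) = 0.5517
H(X,Y,Z) = 1.8702 → H(X,Y|Z) = 1.1805

I(X;Y|Z) = 0.6743 + 0.5517 - 1.1805 = 0.0454 nats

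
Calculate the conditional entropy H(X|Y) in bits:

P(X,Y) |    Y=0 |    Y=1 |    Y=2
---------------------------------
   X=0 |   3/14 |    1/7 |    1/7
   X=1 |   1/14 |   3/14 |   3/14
0.9253 bits

Using the chain rule: H(X|Y) = H(X,Y) - H(Y)

First, compute H(X,Y) = 2.5027 bits

Marginal P(Y) = (2/7, 5/14, 5/14)
H(Y) = 1.5774 bits

H(X|Y) = H(X,Y) - H(Y) = 2.5027 - 1.5774 = 0.9253 bits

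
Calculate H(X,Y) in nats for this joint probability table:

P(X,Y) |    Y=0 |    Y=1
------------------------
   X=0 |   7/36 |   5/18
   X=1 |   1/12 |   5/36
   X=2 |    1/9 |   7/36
1.7181 nats

Joint entropy is H(X,Y) = -Σ_{x,y} p(x,y) log p(x,y).

Summing over all non-zero entries:
H(X,Y) = -[7/36·log_e(7/36) + 5/18·log_e(5/18) + 1/12·log_e(1/12) + 5/36·log_e(5/36) + 1/9·log_e(1/9) + 7/36·log_e(7/36)]
H(X,Y) = 1.7181 nats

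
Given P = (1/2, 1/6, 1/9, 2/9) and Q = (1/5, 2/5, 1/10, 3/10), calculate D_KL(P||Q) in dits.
0.1117 dits

KL divergence: D_KL(P||Q) = Σ p(x) log(p(x)/q(x))

Computing term by term:
  x=0: 1/2 × log_10[(1/2)/(1/5)] = 1/2 × 0.3979 = 0.1990
  x=1: 1/6 × log_10[(1/6)/(2/5)] = 1/6 × -0.3802 = -0.0634
  x=2: 1/9 × log_10[(1/9)/(1/10)] = 1/9 × 0.0458 = 0.0051
  x=3: 2/9 × log_10[(2/9)/(3/10)] = 2/9 × -0.1303 = -0.0290

D_KL(P||Q) = 0.1117 dits

Note: KL divergence is always non-negative and equals 0 iff P = Q.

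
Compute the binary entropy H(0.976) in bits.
0.1633 bits

The binary entropy function is:
H(p) = -p log(p) - (1-p) log(1-p)

H(0.976) = -0.976 × log_2(0.976) - 0.024 × log_2(0.024)
H(0.976) = 0.1633 bits

Note: Binary entropy is maximized at p=0.5 (H=1 bit) and minimized at p=0 or p=1 (H=0).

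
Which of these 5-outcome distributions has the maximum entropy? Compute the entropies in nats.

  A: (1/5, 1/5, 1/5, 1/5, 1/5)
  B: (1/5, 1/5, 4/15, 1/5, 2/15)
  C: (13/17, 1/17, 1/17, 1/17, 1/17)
A

For a discrete distribution over n outcomes, entropy is maximized by the uniform distribution.

Computing entropies:
H(A) = 1.6094 nats
H(B) = 1.5868 nats
H(C) = 0.8718 nats

The uniform distribution (where all probabilities equal 1/5) achieves the maximum entropy of log_e(5) = 1.6094 nats.

Distribution A has the highest entropy.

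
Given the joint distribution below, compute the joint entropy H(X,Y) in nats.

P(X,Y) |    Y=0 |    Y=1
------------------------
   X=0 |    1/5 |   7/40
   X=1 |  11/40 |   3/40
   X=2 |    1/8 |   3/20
1.7207 nats

Joint entropy is H(X,Y) = -Σ_{x,y} p(x,y) log p(x,y).

Summing over all non-zero entries:
H(X,Y) = -[1/5·log_e(1/5) + 7/40·log_e(7/40) + 11/40·log_e(11/40) + 3/40·log_e(3/40) + 1/8·log_e(1/8) + 3/20·log_e(3/20)]
H(X,Y) = 1.7207 nats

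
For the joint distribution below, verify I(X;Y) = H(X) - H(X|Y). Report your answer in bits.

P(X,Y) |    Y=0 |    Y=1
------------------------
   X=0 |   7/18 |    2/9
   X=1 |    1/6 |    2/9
I(X;Y) = 0.0300 bits

Mutual information has multiple equivalent forms:
- I(X;Y) = H(X) - H(X|Y)
- I(X;Y) = H(Y) - H(Y|X)
- I(X;Y) = H(X) + H(Y) - H(X,Y)

Computing all quantities:
H(X) = 0.9641, H(Y) = 0.9911, H(X,Y) = 1.9251
H(X|Y) = 0.9341, H(Y|X) = 0.9610

Verification:
H(X) - H(X|Y) = 0.9641 - 0.9341 = 0.0300
H(Y) - H(Y|X) = 0.9911 - 0.9610 = 0.0300
H(X) + H(Y) - H(X,Y) = 0.9641 + 0.9911 - 1.9251 = 0.0300

All forms give I(X;Y) = 0.0300 bits. ✓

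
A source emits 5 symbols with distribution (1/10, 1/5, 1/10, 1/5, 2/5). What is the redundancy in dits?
0.0602 dits

Redundancy measures how far a source is from maximum entropy:
R = H_max - H(X)

Maximum entropy for 5 symbols: H_max = log_10(5) = 0.6990 dits
Actual entropy: H(X) = 0.6388 dits
Redundancy: R = 0.6990 - 0.6388 = 0.0602 dits

This redundancy represents potential for compression: the source could be compressed by 0.0602 dits per symbol.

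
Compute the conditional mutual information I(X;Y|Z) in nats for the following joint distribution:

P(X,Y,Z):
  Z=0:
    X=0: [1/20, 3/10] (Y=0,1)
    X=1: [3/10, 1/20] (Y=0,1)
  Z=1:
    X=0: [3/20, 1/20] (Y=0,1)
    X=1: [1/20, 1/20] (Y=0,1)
0.2073 nats

Conditional mutual information: I(X;Y|Z) = H(X|Z) + H(Y|Z) - H(X,Y|Z)

H(Z) = 0.6109
H(X,Z) = 1.2870 → H(X|Z) = 0.6762
H(Y,Z) = 1.2870 → H(Y|Z) = 0.6762
H(X,Y,Z) = 1.7559 → H(X,Y|Z) = 1.1450

I(X;Y|Z) = 0.6762 + 0.6762 - 1.1450 = 0.2073 nats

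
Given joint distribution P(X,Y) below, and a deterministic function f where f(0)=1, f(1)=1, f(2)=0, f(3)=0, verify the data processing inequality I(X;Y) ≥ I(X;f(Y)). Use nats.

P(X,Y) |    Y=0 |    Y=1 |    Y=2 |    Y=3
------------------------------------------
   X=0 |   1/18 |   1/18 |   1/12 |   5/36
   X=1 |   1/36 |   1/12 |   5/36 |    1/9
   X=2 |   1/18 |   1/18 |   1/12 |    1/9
I(X;Y) = 0.0193, I(X;f(Y)) = 0.0012, inequality holds: 0.0193 ≥ 0.0012

Data Processing Inequality: For any Markov chain X → Y → Z, we have I(X;Y) ≥ I(X;Z).

Here Z = f(Y) is a deterministic function of Y, forming X → Y → Z.

Original I(X;Y) = 0.0193 nats

After applying f:
P(X,Z) where Z=f(Y):
- P(X,Z=0) = P(X,Y=2) + P(X,Y=3)
- P(X,Z=1) = P(X,Y=0) + P(X,Y=1)

I(X;Z) = I(X;f(Y)) = 0.0012 nats

Verification: 0.0193 ≥ 0.0012 ✓

Information cannot be created by processing; the function f can only lose information about X.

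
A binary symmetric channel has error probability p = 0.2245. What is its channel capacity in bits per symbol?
0.2317 bits

For a binary symmetric channel (BSC) with error probability p:
Capacity C = 1 - H(p) bits per symbol

where H(p) = -p log₂(p) - (1-p) log₂(1-p) is the binary entropy function.

H(0.2245) = 0.7683 bits
C = 1 - 0.7683 = 0.2317 bits per symbol

This means we can reliably transmit up to 0.2317 bits of information per channel use.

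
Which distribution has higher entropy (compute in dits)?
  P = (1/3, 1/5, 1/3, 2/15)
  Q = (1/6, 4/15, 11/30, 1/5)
Q

Computing entropies in dits:
H(P) = 0.5745
H(Q) = 0.5823

Distribution Q has higher entropy.

Intuition: The distribution closer to uniform (more spread out) has higher entropy.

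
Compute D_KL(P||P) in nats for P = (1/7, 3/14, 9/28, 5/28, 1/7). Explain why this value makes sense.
0.0000 nats

KL divergence satisfies the Gibbs inequality: D_KL(P||Q) ≥ 0 for all distributions P, Q.

D_KL(P||Q) = Σ p(x) log(p(x)/q(x))
Each term is p(x) × log_e(p(x)/p(x)) = p(x) × log_e(1) = 0, so the sum is 0.
D_KL(P||Q) = 0.0000 nats

When P = Q, the KL divergence is exactly 0, as there is no 'divergence' between identical distributions.

This non-negativity is a fundamental property: relative entropy cannot be negative because it measures how different Q is from P.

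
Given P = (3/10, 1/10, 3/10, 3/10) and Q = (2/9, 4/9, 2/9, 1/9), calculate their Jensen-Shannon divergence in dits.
0.0379 dits

Jensen-Shannon divergence is:
JSD(P||Q) = 0.5 × D_KL(P||M) + 0.5 × D_KL(Q||M)
where M = 0.5 × (P + Q) is the mixture distribution.

M = 0.5 × (3/10, 1/10, 3/10, 3/10) + 0.5 × (2/9, 4/9, 2/9, 1/9) = (0.261111, 0.272222, 0.261111, 0.205556)

D_KL(P||M) = 0.0419 dits
D_KL(Q||M) = 0.0338 dits

JSD(P||Q) = 0.5 × 0.0419 + 0.5 × 0.0338 = 0.0379 dits

Unlike KL divergence, JSD is symmetric and bounded: 0 ≤ JSD ≤ log(2).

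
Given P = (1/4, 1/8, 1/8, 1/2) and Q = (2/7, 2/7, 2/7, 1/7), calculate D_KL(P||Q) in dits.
0.1678 dits

KL divergence: D_KL(P||Q) = Σ p(x) log(p(x)/q(x))

Computing term by term:
  x=0: 1/4 × log_10[(1/4)/(2/7)] = 1/4 × -0.0580 = -0.0145
  x=1: 1/8 × log_10[(1/8)/(2/7)] = 1/8 × -0.3590 = -0.0449
  x=2: 1/8 × log_10[(1/8)/(2/7)] = 1/8 × -0.3590 = -0.0449
  x=3: 1/2 × log_10[(1/2)/(1/7)] = 1/2 × 0.5441 = 0.2720

D_KL(P||Q) = 0.1678 dits

Note: KL divergence is always non-negative and equals 0 iff P = Q.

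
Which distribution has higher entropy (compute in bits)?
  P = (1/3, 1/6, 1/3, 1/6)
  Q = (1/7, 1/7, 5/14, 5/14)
P

Computing entropies in bits:
H(P) = 1.9183
H(Q) = 1.8631

Distribution P has higher entropy.

Intuition: The distribution closer to uniform (more spread out) has higher entropy.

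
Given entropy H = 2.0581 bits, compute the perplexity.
4.1644

Perplexity is 2^H (or exp(H) for natural log).

H = 2.0581 bits
Perplexity = 2^2.0581 = 4.1644

Interpretation: The model's uncertainty is equivalent to choosing uniformly among 4.2 options.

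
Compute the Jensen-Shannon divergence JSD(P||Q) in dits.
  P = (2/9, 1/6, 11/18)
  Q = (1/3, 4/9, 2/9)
0.0371 dits

Jensen-Shannon divergence is:
JSD(P||Q) = 0.5 × D_KL(P||M) + 0.5 × D_KL(Q||M)
where M = 0.5 × (P + Q) is the mixture distribution.

M = 0.5 × (2/9, 1/6, 11/18) + 0.5 × (1/3, 4/9, 2/9) = (5/18, 11/36, 5/12)

D_KL(P||M) = 0.0362 dits
D_KL(Q||M) = 0.0381 dits

JSD(P||Q) = 0.5 × 0.0362 + 0.5 × 0.0381 = 0.0371 dits

Unlike KL divergence, JSD is symmetric and bounded: 0 ≤ JSD ≤ log(2).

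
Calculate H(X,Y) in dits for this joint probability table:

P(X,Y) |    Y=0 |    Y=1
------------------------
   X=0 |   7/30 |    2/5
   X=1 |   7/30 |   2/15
0.5708 dits

Joint entropy is H(X,Y) = -Σ_{x,y} p(x,y) log p(x,y).

Summing over all non-zero entries:
H(X,Y) = -[7/30·log_10(7/30) + 2/5·log_10(2/5) + 7/30·log_10(7/30) + 2/15·log_10(2/15)]
H(X,Y) = 0.5708 dits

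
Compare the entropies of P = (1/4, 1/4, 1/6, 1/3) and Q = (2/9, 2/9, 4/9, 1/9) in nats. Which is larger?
P

Computing entropies in nats:
H(P) = 1.3580
H(Q) = 1.2730

Distribution P has higher entropy.

Intuition: The distribution closer to uniform (more spread out) has higher entropy.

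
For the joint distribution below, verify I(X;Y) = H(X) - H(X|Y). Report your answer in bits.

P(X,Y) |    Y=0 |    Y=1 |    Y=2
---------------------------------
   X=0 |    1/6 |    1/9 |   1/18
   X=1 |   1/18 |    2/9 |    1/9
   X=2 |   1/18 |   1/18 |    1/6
I(X;Y) = 0.1681 bits

Mutual information has multiple equivalent forms:
- I(X;Y) = H(X) - H(X|Y)
- I(X;Y) = H(Y) - H(Y|X)
- I(X;Y) = H(X) + H(Y) - H(X,Y)

Computing all quantities:
H(X) = 1.5715, H(Y) = 1.5715, H(X,Y) = 2.9749
H(X|Y) = 1.4034, H(Y|X) = 1.4034

Verification:
H(X) - H(X|Y) = 1.5715 - 1.4034 = 0.1681
H(Y) - H(Y|X) = 1.5715 - 1.4034 = 0.1681
H(X) + H(Y) - H(X,Y) = 1.5715 + 1.5715 - 2.9749 = 0.1681

All forms give I(X;Y) = 0.1681 bits. ✓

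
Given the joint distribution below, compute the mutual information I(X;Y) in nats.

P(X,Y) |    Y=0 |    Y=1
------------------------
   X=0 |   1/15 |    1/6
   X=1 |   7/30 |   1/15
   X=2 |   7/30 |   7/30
0.0689 nats

Mutual information: I(X;Y) = H(X) + H(Y) - H(X,Y)

Marginals:
P(X) = (7/30, 3/10, 7/15), H(X) = 1.0564 nats
P(Y) = (8/15, 7/15), H(Y) = 0.6909 nats

Joint entropy: H(X,Y) = 1.6784 nats

I(X;Y) = 1.0564 + 0.6909 - 1.6784 = 0.0689 nats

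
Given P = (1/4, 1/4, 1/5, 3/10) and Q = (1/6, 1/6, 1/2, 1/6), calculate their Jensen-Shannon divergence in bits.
0.0739 bits

Jensen-Shannon divergence is:
JSD(P||Q) = 0.5 × D_KL(P||M) + 0.5 × D_KL(Q||M)
where M = 0.5 × (P + Q) is the mixture distribution.

M = 0.5 × (1/4, 1/4, 1/5, 3/10) + 0.5 × (1/6, 1/6, 1/2, 1/6) = (5/24, 5/24, 7/20, 7/30)

D_KL(P||M) = 0.0788 bits
D_KL(Q||M) = 0.0691 bits

JSD(P||Q) = 0.5 × 0.0788 + 0.5 × 0.0691 = 0.0739 bits

Unlike KL divergence, JSD is symmetric and bounded: 0 ≤ JSD ≤ log(2).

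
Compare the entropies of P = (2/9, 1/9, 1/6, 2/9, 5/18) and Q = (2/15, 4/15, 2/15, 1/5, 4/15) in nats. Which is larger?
P

Computing entropies in nats:
H(P) = 1.5671
H(Q) = 1.5641

Distribution P has higher entropy.

Intuition: The distribution closer to uniform (more spread out) has higher entropy.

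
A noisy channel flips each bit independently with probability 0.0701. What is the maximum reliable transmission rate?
0.6337 bits

For a binary symmetric channel (BSC) with error probability p:
Capacity C = 1 - H(p) bits per symbol

where H(p) = -p log₂(p) - (1-p) log₂(1-p) is the binary entropy function.

H(0.0701) = 0.3663 bits
C = 1 - 0.3663 = 0.6337 bits per symbol

This means we can reliably transmit up to 0.6337 bits of information per channel use.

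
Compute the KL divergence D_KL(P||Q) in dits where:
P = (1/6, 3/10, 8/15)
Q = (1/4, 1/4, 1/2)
0.0094 dits

KL divergence: D_KL(P||Q) = Σ p(x) log(p(x)/q(x))

Computing term by term:
  x=0: 1/6 × log_10[(1/6)/(1/4)] = 1/6 × -0.1761 = -0.0293
  x=1: 3/10 × log_10[(3/10)/(1/4)] = 3/10 × 0.0792 = 0.0238
  x=2: 8/15 × log_10[(8/15)/(1/2)] = 8/15 × 0.0280 = 0.0149

D_KL(P||Q) = 0.0094 dits

Note: KL divergence is always non-negative and equals 0 iff P = Q.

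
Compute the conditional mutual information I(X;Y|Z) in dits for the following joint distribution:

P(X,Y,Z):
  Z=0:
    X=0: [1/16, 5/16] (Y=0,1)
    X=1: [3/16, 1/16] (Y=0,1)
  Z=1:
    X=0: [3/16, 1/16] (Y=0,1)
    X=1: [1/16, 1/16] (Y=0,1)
0.0532 dits

Conditional mutual information: I(X;Y|Z) = H(X|Z) + H(Y|Z) - H(X,Y|Z)

H(Z) = 0.2873
H(X,Z) = 0.5737 → H(X|Z) = 0.2863
H(Y,Z) = 0.5737 → H(Y|Z) = 0.2863
H(X,Y,Z) = 0.8068 → H(X,Y|Z) = 0.5195

I(X;Y|Z) = 0.2863 + 0.2863 - 0.5195 = 0.0532 dits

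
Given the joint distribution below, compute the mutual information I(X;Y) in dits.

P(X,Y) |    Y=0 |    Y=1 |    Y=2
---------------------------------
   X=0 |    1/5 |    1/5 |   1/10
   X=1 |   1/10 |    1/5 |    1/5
0.0148 dits

Mutual information: I(X;Y) = H(X) + H(Y) - H(X,Y)

Marginals:
P(X) = (1/2, 1/2), H(X) = 0.3010 dits
P(Y) = (3/10, 2/5, 3/10), H(Y) = 0.4729 dits

Joint entropy: H(X,Y) = 0.7592 dits

I(X;Y) = 0.3010 + 0.4729 - 0.7592 = 0.0148 dits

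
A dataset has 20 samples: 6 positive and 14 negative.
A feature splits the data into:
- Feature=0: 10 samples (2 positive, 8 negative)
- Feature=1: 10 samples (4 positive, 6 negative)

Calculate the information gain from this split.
0.0349 bits

Information Gain = H(Y) - H(Y|Feature)

Before split:
P(positive) = 6/20 = 0.3000
H(Y) = 0.8813 bits

After split:
Feature=0: H = 0.7219 bits (weight = 10/20)
Feature=1: H = 0.9710 bits (weight = 10/20)
H(Y|Feature) = (10/20)×0.7219 + (10/20)×0.9710 = 0.8464 bits

Information Gain = 0.8813 - 0.8464 = 0.0349 bits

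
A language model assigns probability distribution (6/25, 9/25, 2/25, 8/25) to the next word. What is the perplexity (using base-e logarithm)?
3.5858

Perplexity is e^H (or exp(H) for natural log).

First, H = -Σ p log p = 1.2770 nats
Perplexity = e^1.2770 = 3.5858

Interpretation: The model's uncertainty is equivalent to choosing uniformly among 3.6 options.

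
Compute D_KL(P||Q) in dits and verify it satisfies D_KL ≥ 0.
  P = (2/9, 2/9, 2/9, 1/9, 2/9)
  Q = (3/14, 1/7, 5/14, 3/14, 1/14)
0.0782 dits

KL divergence satisfies the Gibbs inequality: D_KL(P||Q) ≥ 0 for all distributions P, Q.

D_KL(P||Q) = Σ p(x) log(p(x)/q(x))
Term by term:
  x=0: 2/9 × log_10[(2/9)/(3/14)] = 0.0035
  x=1: 2/9 × log_10[(2/9)/(1/7)] = 0.0426
  x=2: 2/9 × log_10[(2/9)/(5/14)] = -0.0458
  x=3: 1/9 × log_10[(1/9)/(3/14)] = -0.0317
  x=4: 2/9 × log_10[(2/9)/(1/14)] = 0.1095
D_KL(P||Q) = 0.0782 dits

D_KL(P||Q) = 0.0782 ≥ 0 ✓

This non-negativity is a fundamental property: relative entropy cannot be negative because it measures how different Q is from P.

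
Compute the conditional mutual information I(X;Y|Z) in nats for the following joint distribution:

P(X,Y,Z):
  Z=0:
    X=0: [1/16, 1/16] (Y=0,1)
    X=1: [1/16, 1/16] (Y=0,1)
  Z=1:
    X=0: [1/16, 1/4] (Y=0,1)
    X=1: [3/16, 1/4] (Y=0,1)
0.0222 nats

Conditional mutual information: I(X;Y|Z) = H(X|Z) + H(Y|Z) - H(X,Y|Z)

H(Z) = 0.5623
H(X,Z) = 1.2450 → H(X|Z) = 0.6827
H(Y,Z) = 1.2130 → H(Y|Z) = 0.6507
H(X,Y,Z) = 1.8735 → H(X,Y|Z) = 1.3111

I(X;Y|Z) = 0.6827 + 0.6507 - 1.3111 = 0.0222 nats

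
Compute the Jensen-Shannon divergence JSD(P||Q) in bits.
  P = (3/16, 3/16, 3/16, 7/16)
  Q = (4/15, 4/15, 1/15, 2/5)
0.0322 bits

Jensen-Shannon divergence is:
JSD(P||Q) = 0.5 × D_KL(P||M) + 0.5 × D_KL(Q||M)
where M = 0.5 × (P + Q) is the mixture distribution.

M = 0.5 × (3/16, 3/16, 3/16, 7/16) + 0.5 × (4/15, 4/15, 1/15, 2/5) = (0.227083, 0.227083, 0.127083, 0.41875)

D_KL(P||M) = 0.0292 bits
D_KL(Q||M) = 0.0352 bits

JSD(P||Q) = 0.5 × 0.0292 + 0.5 × 0.0352 = 0.0322 bits

Unlike KL divergence, JSD is symmetric and bounded: 0 ≤ JSD ≤ log(2).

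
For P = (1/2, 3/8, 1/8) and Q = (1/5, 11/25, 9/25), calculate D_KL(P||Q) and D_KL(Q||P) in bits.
D_KL(P||Q) = 0.3837, D_KL(Q||P) = 0.3865

KL divergence is not symmetric: D_KL(P||Q) ≠ D_KL(Q||P) in general.

D_KL(P||Q) = 0.3837 bits
D_KL(Q||P) = 0.3865 bits

No, they are not equal!

This asymmetry is why KL divergence is not a true distance metric.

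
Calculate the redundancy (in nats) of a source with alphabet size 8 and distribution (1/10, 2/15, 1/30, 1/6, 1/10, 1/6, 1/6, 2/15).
0.0724 nats

Redundancy measures how far a source is from maximum entropy:
R = H_max - H(X)

Maximum entropy for 8 symbols: H_max = log_e(8) = 2.0794 nats
Actual entropy: H(X) = 2.0071 nats
Redundancy: R = 2.0794 - 2.0071 = 0.0724 nats

This redundancy represents potential for compression: the source could be compressed by 0.0724 nats per symbol.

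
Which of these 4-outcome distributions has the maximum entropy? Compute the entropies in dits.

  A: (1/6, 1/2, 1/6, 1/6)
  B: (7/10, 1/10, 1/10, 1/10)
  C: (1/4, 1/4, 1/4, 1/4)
C

For a discrete distribution over n outcomes, entropy is maximized by the uniform distribution.

Computing entropies:
H(A) = 0.5396 dits
H(B) = 0.4084 dits
H(C) = 0.6021 dits

The uniform distribution (where all probabilities equal 1/4) achieves the maximum entropy of log_10(4) = 0.6021 dits.

Distribution C has the highest entropy.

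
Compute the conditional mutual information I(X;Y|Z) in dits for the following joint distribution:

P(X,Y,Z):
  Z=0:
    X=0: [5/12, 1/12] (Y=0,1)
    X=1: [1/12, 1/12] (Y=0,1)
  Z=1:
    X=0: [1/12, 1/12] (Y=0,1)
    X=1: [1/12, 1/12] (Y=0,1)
0.0148 dits

Conditional mutual information: I(X;Y|Z) = H(X|Z) + H(Y|Z) - H(X,Y|Z)

H(Z) = 0.2764
H(X,Z) = 0.5396 → H(X|Z) = 0.2632
H(Y,Z) = 0.5396 → H(Y|Z) = 0.2632
H(X,Y,Z) = 0.7879 → H(X,Y|Z) = 0.5115

I(X;Y|Z) = 0.2632 + 0.2632 - 0.5115 = 0.0148 dits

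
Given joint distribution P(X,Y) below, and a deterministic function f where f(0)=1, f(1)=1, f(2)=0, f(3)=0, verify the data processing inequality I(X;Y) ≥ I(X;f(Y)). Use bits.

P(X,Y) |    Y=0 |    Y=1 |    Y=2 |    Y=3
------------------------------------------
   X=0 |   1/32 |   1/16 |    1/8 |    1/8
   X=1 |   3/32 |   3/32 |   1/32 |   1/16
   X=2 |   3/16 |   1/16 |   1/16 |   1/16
I(X;Y) = 0.1530, I(X;f(Y)) = 0.1040, inequality holds: 0.1530 ≥ 0.1040

Data Processing Inequality: For any Markov chain X → Y → Z, we have I(X;Y) ≥ I(X;Z).

Here Z = f(Y) is a deterministic function of Y, forming X → Y → Z.

Original I(X;Y) = 0.1530 bits

After applying f:
P(X,Z) where Z=f(Y):
- P(X,Z=0) = P(X,Y=2) + P(X,Y=3)
- P(X,Z=1) = P(X,Y=0) + P(X,Y=1)

I(X;Z) = I(X;f(Y)) = 0.1040 bits

Verification: 0.1530 ≥ 0.1040 ✓

Information cannot be created by processing; the function f can only lose information about X.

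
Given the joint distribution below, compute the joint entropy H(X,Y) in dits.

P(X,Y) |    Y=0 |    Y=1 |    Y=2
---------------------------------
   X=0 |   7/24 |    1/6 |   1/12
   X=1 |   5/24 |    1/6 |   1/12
0.7372 dits

Joint entropy is H(X,Y) = -Σ_{x,y} p(x,y) log p(x,y).

Summing over all non-zero entries:
H(X,Y) = -[7/24·log_10(7/24) + 1/6·log_10(1/6) + 1/12·log_10(1/12) + 5/24·log_10(5/24) + 1/6·log_10(1/6) + 1/12·log_10(1/12)]
H(X,Y) = 0.7372 dits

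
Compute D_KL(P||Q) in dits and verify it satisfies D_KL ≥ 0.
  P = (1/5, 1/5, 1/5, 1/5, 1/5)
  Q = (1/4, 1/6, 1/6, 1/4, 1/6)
0.0087 dits

KL divergence satisfies the Gibbs inequality: D_KL(P||Q) ≥ 0 for all distributions P, Q.

D_KL(P||Q) = Σ p(x) log(p(x)/q(x))
Term by term:
  x=0: 1/5 × log_10[(1/5)/(1/4)] = -0.0194
  x=1: 1/5 × log_10[(1/5)/(1/6)] = 0.0158
  x=2: 1/5 × log_10[(1/5)/(1/6)] = 0.0158
  x=3: 1/5 × log_10[(1/5)/(1/4)] = -0.0194
  x=4: 1/5 × log_10[(1/5)/(1/6)] = 0.0158
D_KL(P||Q) = 0.0087 dits

D_KL(P||Q) = 0.0087 ≥ 0 ✓

This non-negativity is a fundamental property: relative entropy cannot be negative because it measures how different Q is from P.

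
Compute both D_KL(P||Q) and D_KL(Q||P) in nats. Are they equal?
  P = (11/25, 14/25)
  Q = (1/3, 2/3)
D_KL(P||Q) = 0.0245, D_KL(Q||P) = 0.0237

KL divergence is not symmetric: D_KL(P||Q) ≠ D_KL(Q||P) in general.

D_KL(P||Q) = 0.0245 nats
D_KL(Q||P) = 0.0237 nats

No, they are not equal!

This asymmetry is why KL divergence is not a true distance metric.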